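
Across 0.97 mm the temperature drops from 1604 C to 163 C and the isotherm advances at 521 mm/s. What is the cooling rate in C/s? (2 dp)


G = (1604-163)/0.97 = 1485.56701031 C/mm
CR = 1485.56701031 * 521 = 773980.41 C/s


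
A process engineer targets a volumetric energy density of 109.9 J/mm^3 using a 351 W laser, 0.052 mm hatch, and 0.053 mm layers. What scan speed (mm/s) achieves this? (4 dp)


v = 351 / (109.9*0.052*0.053) = 1158.858 mm/s


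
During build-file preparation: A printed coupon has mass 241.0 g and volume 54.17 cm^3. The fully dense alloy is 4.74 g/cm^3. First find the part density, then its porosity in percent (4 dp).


rho_part = 241.0 / 54.17 = 4.44895699 g/cm^3
Porosity = (1 - 4.44895699/4.74)*100 = 6.1401 %


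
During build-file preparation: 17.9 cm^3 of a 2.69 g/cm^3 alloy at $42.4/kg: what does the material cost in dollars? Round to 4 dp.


Mass = 17.9*2.69/1000 = 0.048151 kg
Cost = 0.048151 * 42.4 = 2.0416 $


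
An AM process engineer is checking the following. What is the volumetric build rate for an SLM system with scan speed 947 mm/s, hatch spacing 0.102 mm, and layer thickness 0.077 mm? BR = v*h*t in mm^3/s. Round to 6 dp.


Rate = 947 * 0.102 * 0.077 = 7.437738 mm^3/s


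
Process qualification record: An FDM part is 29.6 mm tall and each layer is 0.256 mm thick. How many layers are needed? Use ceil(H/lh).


Layers = ceil(29.6/0.256) = 116


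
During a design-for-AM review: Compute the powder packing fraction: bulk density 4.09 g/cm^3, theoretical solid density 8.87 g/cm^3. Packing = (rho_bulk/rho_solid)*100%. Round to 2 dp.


Packing = (4.09/8.87)*100 = 46.11 %


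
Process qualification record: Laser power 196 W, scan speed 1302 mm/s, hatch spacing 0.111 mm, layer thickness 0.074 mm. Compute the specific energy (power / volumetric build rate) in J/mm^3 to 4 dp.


Build rate = 1302 * 0.111 * 0.074 = 10.694628 mm^3/s
SE = 196 / 10.694628 = 18.327 J/mm^3


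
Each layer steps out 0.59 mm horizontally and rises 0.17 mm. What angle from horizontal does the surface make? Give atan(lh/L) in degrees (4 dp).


angle = atan(0.17/0.59) = 16.0736 degrees


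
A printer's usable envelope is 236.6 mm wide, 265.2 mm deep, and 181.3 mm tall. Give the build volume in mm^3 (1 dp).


V = 236.6 * 265.2 * 181.3 = 11375907.8 mm^3


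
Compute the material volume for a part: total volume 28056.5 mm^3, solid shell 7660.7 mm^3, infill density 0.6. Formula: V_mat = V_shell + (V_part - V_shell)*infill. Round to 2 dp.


V_infill = (28056.5 - 7660.7) * 0.6 = 12237.48
V_total = 7660.7 + 12237.48 = 19898.18 mm^3


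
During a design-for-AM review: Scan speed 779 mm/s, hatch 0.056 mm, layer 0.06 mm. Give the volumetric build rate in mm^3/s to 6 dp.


Rate = 779 * 0.056 * 0.06 = 2.61744 mm^3/s


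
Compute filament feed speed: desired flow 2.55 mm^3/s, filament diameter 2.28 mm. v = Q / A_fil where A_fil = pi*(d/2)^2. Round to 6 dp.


A = pi*(2.28/2)^2 = 4.082814
v = 2.55 / 4.082814 = 0.624569 mm/s


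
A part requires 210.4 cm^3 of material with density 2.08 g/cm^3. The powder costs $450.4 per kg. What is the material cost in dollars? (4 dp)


Mass = 210.4*2.08/1000 = 0.437632 kg
Cost = 0.437632 * 450.4 = 197.1095 $


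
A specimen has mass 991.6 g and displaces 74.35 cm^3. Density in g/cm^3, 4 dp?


rho = 991.6 / 74.35 = 13.3369 g/cm^3


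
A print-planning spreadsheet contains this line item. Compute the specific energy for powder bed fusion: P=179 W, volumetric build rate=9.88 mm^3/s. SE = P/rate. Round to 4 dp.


SE = 179 / 9.88 = 18.1174 J/mm^3


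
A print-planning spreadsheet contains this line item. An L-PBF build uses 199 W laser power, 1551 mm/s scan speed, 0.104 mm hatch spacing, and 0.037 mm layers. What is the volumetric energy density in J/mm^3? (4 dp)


E = 199 / (1551*0.104*0.037) = 33.3431 J/mm^3


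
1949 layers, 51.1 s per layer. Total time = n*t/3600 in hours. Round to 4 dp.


t = 1949 * 51.1 / 3600 = 27.665 hrs


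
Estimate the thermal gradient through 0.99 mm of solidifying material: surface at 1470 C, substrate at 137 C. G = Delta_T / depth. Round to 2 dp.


G = (1470-137)/0.99 = 1346.46 C/mm


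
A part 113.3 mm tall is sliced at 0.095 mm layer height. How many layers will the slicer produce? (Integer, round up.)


Layers = ceil(113.3/0.095) = 1193


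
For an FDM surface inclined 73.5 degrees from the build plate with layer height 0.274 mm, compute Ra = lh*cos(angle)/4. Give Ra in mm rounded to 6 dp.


Ra = 0.274 * cos(73.5) / 4 = 0.019455 mm


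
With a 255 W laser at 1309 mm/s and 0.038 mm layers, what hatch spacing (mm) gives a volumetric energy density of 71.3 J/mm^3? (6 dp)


h = 255 / (71.3*1309*0.038) = 0.0719 mm


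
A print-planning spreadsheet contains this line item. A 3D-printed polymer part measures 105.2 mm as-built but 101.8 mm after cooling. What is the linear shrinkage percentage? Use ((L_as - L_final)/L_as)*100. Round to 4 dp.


Shrinkage = ((105.2-101.8)/105.2)*100 = 3.2319 %


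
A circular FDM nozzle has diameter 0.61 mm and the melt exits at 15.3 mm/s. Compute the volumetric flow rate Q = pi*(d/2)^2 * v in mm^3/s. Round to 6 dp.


A = pi*(0.61/2)^2 = 0.29224666 mm^2
Q = 0.29224666 * 15.3 = 4.471374 mm^3/s


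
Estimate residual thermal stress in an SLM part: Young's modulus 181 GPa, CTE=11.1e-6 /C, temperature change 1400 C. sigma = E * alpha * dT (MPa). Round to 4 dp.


sigma = 181*1000 * 11.1e-6 * 1400 = 2812.74 MPa


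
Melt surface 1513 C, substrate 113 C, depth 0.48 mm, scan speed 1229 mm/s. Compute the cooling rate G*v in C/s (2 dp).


G = (1513-113)/0.48 = 2916.66666667 C/mm
CR = 2916.66666667 * 1229 = 3584583.33 C/s


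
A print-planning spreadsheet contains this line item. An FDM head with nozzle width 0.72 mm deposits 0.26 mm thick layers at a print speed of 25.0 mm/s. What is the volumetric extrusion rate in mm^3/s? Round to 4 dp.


Rate = 0.72 * 0.26 * 25.0 = 4.68 mm^3/s


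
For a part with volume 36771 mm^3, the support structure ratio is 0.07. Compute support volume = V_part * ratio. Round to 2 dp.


V_support = 36771 * 0.07 = 2573.97 mm^3


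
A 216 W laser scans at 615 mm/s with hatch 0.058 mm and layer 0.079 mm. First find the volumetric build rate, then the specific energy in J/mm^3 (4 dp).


Build rate = 615 * 0.058 * 0.079 = 2.81793 mm^3/s
SE = 216 / 2.81793 = 76.652 J/mm^3


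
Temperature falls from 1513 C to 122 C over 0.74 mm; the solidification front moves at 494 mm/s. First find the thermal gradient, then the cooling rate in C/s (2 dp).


G = (1513-122)/0.74 = 1879.72972973 C/mm
CR = 1879.72972973 * 494 = 928586.49 C/s


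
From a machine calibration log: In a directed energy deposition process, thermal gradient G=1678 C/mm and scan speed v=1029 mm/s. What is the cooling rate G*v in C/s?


CR = 1678 * 1029 = 1726662 C/s


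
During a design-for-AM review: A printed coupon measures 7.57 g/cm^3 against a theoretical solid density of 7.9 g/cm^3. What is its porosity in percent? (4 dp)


Porosity = (1-7.57/7.9)*100 = 4.1772 %


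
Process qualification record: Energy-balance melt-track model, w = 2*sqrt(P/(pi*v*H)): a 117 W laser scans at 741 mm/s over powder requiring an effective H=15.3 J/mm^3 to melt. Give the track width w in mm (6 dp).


w = 2*sqrt(117/(pi*741*15.3)) = 0.114629 mm


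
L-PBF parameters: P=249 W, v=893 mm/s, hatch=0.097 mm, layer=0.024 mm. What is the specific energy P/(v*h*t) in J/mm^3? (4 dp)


Build rate = 893 * 0.097 * 0.024 = 2.078904 mm^3/s
SE = 249 / 2.078904 = 119.7747 J/mm^3


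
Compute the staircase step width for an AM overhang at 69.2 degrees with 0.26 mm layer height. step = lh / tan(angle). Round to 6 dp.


step = 0.26 / tan(69.2) = 0.098765 mm


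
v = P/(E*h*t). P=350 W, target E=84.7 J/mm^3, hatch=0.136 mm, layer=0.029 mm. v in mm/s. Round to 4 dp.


v = 350 / (84.7*0.136*0.029) = 1047.726 mm/s


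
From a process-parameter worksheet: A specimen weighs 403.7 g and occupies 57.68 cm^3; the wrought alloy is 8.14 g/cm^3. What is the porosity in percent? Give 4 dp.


rho_part = 403.7 / 57.68 = 6.99895978 g/cm^3
Porosity = (1 - 6.99895978/8.14)*100 = 14.0177 %


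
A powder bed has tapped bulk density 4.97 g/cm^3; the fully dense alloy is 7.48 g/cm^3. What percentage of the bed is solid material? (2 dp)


Packing = (4.97/7.48)*100 = 66.44 %


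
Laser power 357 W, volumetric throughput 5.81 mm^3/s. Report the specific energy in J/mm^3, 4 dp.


SE = 357 / 5.81 = 61.4458 J/mm^3


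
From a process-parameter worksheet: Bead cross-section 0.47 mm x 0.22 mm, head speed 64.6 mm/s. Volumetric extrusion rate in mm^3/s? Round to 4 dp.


Rate = 0.47 * 0.22 * 64.6 = 6.6796 mm^3/s


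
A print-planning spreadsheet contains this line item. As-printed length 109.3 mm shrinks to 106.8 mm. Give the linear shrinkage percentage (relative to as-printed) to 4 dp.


Shrinkage = ((109.3-106.8)/109.3)*100 = 2.2873 %


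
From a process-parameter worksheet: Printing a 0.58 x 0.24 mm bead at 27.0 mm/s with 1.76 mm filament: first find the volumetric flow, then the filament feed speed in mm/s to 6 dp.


Q = 0.58 * 0.24 * 27.0 = 3.7584 mm^3/s
A_fil = pi*(1.76/2)^2 = 2.43284935 mm^2
v_feed = 3.7584 / 2.43284935 = 1.544855 mm/s


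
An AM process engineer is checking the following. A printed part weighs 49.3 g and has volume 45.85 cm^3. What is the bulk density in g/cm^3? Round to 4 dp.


rho = 49.3 / 45.85 = 1.0752 g/cm^3


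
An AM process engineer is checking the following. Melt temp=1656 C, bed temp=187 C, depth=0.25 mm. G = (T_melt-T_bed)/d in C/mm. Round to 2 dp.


G = (1656-187)/0.25 = 5876.0 C/mm


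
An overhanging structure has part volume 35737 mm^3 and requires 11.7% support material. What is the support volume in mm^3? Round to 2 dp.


V_support = 35737 * 0.117 = 4181.23 mm^3


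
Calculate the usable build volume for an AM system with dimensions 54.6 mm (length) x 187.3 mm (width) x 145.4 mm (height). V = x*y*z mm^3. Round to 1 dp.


V = 54.6 * 187.3 * 145.4 = 1486944.7 mm^3


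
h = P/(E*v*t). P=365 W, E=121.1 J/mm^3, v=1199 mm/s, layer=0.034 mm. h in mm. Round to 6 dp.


h = 365 / (121.1*1199*0.034) = 0.073935 mm


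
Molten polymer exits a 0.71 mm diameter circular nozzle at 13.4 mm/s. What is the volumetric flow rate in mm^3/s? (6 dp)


A = pi*(0.71/2)^2 = 0.39591921 mm^2
Q = 0.39591921 * 13.4 = 5.305317 mm^3/s


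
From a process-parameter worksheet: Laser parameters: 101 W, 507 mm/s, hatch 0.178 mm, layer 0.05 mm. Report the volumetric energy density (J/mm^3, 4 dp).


E = 101 / (507*0.178*0.05) = 22.3833 J/mm^3


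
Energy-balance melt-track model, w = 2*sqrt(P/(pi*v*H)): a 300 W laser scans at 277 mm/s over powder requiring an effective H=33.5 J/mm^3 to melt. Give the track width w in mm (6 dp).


w = 2*sqrt(300/(pi*277*33.5)) = 0.202887 mm


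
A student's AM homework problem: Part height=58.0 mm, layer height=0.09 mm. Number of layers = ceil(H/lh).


Layers = ceil(58.0/0.09) = 645


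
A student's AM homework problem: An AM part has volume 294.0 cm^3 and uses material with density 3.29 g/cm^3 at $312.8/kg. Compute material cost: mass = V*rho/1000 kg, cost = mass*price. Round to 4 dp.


Mass = 294.0*3.29/1000 = 0.96726 kg
Cost = 0.96726 * 312.8 = 302.5589 $


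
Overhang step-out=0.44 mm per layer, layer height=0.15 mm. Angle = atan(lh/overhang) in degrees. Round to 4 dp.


angle = atan(0.15/0.44) = 18.8247 degrees


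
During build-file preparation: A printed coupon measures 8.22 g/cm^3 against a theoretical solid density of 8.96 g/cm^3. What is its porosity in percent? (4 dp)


Porosity = (1-8.22/8.96)*100 = 8.2589 %


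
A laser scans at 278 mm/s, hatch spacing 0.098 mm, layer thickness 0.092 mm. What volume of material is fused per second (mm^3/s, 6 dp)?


Rate = 278 * 0.098 * 0.092 = 2.506448 mm^3/s


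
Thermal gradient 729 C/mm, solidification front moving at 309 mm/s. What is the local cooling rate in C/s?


CR = 729 * 309 = 225261 C/s


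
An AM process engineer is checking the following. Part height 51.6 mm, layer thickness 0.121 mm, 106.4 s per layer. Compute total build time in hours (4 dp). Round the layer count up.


Layers = ceil(51.6/0.121) = 427
t = 427 * 106.4 / 3600 = 12.6202 hrs


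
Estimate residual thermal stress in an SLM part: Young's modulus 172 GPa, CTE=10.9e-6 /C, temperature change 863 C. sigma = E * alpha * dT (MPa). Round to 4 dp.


sigma = 172*1000 * 10.9e-6 * 863 = 1617.9524 MPa


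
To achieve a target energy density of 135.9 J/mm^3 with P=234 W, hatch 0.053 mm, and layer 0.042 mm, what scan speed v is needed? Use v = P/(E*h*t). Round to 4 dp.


v = 234 / (135.9*0.053*0.042) = 773.5195 mm/s


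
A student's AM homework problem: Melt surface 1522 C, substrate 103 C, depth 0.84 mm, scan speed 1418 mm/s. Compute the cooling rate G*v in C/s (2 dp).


G = (1522-103)/0.84 = 1689.28571429 C/mm
CR = 1689.28571429 * 1418 = 2395407.14 C/s


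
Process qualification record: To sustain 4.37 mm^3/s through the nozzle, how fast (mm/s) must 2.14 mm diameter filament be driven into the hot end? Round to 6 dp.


A = pi*(2.14/2)^2 = 3.596809
v = 4.37 / 3.596809 = 1.214966 mm/s


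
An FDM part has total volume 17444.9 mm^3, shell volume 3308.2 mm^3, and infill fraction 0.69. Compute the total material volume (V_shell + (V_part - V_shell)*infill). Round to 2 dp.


V_infill = (17444.9 - 3308.2) * 0.69 = 9754.32
V_total = 3308.2 + 9754.32 = 13062.52 mm^3


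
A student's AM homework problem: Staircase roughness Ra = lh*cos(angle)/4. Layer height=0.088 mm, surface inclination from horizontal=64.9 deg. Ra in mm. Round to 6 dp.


Ra = 0.088 * cos(64.9) / 4 = 0.009332 mm


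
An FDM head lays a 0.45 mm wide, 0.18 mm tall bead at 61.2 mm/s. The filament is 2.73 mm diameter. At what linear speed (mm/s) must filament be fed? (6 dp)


Q = 0.45 * 0.18 * 61.2 = 4.9572 mm^3/s
A_fil = pi*(2.73/2)^2 = 5.85349397 mm^2
v_feed = 4.9572 / 5.85349397 = 0.846879 mm/s


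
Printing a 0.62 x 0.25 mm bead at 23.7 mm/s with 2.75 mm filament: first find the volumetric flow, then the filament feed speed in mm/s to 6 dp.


Q = 0.62 * 0.25 * 23.7 = 3.6735 mm^3/s
A_fil = pi*(2.75/2)^2 = 5.93957361 mm^2
v_feed = 3.6735 / 5.93957361 = 0.618479 mm/s


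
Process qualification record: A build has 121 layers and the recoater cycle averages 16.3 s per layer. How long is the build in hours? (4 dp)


t = 121 * 16.3 / 3600 = 0.5479 hrs


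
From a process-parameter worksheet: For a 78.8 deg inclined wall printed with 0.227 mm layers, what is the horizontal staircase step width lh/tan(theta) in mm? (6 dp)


step = 0.227 / tan(78.8) = 0.044947 mm


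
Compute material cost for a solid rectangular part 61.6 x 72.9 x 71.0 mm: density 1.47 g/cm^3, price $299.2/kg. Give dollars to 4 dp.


V = 61.6 * 72.9 * 71.0 = 318835.44 mm^3 = 318.83544 cm^3
Mass = 318.83544 * 1.47 / 1000 = 0.4686881 kg
Cost = 0.4686881 * 299.2 = 140.2315 $


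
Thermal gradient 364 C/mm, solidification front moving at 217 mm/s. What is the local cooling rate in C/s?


CR = 364 * 217 = 78988 C/s


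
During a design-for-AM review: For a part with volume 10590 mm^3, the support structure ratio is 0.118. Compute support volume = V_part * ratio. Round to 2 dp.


V_support = 10590 * 0.118 = 1249.62 mm^3


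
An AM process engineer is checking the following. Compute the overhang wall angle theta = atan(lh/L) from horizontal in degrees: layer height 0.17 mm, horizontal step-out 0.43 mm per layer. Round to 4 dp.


angle = atan(0.17/0.43) = 21.5713 degrees


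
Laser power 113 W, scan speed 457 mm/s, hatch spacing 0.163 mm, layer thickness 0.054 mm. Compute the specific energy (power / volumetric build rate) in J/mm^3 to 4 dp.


Build rate = 457 * 0.163 * 0.054 = 4.022514 mm^3/s
SE = 113 / 4.022514 = 28.0919 J/mm^3


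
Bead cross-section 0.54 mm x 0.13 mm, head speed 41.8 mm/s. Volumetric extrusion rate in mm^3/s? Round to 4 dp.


Rate = 0.54 * 0.13 * 41.8 = 2.9344 mm^3/s


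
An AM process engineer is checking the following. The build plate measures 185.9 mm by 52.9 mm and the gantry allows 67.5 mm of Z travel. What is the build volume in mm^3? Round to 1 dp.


V = 185.9 * 52.9 * 67.5 = 663802.4 mm^3


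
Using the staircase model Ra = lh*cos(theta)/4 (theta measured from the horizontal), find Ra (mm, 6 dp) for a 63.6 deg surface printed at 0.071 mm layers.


Ra = 0.071 * cos(63.6) / 4 = 0.007892 mm


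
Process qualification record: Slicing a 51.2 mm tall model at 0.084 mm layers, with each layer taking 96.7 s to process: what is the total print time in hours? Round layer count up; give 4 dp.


Layers = ceil(51.2/0.084) = 610
t = 610 * 96.7 / 3600 = 16.3853 hrs


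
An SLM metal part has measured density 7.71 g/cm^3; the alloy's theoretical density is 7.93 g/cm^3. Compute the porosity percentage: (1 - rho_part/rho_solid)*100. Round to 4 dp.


Porosity = (1-7.71/7.93)*100 = 2.7743 %


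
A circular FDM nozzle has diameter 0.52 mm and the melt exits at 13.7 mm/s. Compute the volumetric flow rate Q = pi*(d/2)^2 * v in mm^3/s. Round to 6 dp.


A = pi*(0.52/2)^2 = 0.21237166 mm^2
Q = 0.21237166 * 13.7 = 2.909492 mm^3/s


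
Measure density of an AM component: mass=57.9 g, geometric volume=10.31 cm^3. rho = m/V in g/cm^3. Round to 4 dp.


rho = 57.9 / 10.31 = 5.6159 g/cm^3


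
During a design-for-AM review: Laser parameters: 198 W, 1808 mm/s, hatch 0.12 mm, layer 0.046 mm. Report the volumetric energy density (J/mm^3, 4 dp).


E = 198 / (1808*0.12*0.046) = 19.8394 J/mm^3


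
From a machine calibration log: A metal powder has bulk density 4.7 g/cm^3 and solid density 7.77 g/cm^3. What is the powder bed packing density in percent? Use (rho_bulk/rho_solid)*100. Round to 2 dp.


Packing = (4.7/7.77)*100 = 60.49 %


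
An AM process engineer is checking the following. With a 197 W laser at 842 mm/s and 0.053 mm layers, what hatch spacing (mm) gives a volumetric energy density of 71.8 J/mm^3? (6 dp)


h = 197 / (71.8*842*0.053) = 0.061483 mm


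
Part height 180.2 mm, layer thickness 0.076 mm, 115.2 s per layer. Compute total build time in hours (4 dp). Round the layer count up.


Layers = ceil(180.2/0.076) = 2372
t = 2372 * 115.2 / 3600 = 75.904 hrs


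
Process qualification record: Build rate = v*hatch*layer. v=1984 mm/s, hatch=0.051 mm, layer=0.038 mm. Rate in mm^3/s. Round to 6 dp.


Rate = 1984 * 0.051 * 0.038 = 3.844992 mm^3/s


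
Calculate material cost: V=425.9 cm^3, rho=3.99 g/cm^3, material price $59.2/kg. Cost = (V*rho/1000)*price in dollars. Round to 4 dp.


Mass = 425.9*3.99/1000 = 1.699341 kg
Cost = 1.699341 * 59.2 = 100.601 $


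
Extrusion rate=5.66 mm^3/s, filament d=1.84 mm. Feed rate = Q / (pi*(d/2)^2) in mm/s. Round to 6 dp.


A = pi*(1.84/2)^2 = 2.659044
v = 5.66 / 2.659044 = 2.128585 mm/s


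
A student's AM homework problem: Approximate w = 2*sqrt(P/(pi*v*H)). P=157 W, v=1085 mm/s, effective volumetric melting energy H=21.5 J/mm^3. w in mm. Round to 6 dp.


w = 2*sqrt(157/(pi*1085*21.5)) = 0.09257 mm


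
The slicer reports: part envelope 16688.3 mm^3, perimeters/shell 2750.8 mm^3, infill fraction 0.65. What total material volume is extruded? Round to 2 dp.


V_infill = (16688.3 - 2750.8) * 0.65 = 9059.38
V_total = 2750.8 + 9059.38 = 11810.18 mm^3


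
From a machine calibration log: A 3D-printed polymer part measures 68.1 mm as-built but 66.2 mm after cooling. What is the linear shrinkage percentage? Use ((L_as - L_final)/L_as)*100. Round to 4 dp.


Shrinkage = ((68.1-66.2)/68.1)*100 = 2.79 %


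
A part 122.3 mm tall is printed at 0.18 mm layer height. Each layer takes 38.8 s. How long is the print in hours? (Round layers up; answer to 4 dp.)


Layers = ceil(122.3/0.18) = 680
t = 680 * 38.8 / 3600 = 7.3289 hrs


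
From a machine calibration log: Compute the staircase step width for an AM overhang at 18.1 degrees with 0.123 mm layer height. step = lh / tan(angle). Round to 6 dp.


step = 0.123 / tan(18.1) = 0.376319 mm


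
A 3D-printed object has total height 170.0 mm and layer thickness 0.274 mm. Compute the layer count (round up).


Layers = ceil(170.0/0.274) = 621


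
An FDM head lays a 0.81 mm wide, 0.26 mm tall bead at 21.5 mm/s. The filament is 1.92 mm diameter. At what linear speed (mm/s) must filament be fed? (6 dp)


Q = 0.81 * 0.26 * 21.5 = 4.5279 mm^3/s
A_fil = pi*(1.92/2)^2 = 2.89529179 mm^2
v_feed = 4.5279 / 2.89529179 = 1.563884 mm/s


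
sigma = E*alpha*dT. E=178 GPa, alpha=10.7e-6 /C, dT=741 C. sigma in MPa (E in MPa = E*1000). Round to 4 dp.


sigma = 178*1000 * 10.7e-6 * 741 = 1411.3086 MPa


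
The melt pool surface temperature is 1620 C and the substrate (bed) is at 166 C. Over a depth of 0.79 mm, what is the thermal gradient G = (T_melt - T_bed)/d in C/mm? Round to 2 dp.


G = (1620-166)/0.79 = 1840.51 C/mm


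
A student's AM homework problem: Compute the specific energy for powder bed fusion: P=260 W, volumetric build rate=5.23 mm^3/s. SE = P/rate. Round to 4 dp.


SE = 260 / 5.23 = 49.7132 J/mm^3


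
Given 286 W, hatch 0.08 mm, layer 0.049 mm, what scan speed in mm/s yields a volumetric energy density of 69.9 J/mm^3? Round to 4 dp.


v = 286 / (69.9*0.08*0.049) = 1043.7651 mm/s


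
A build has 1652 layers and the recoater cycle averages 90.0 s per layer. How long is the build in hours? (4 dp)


t = 1652 * 90.0 / 3600 = 41.3 hrs


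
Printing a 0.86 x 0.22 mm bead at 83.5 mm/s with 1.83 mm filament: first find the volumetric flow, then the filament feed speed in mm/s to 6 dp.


Q = 0.86 * 0.22 * 83.5 = 15.7982 mm^3/s
A_fil = pi*(1.83/2)^2 = 2.63021991 mm^2
v_feed = 15.7982 / 2.63021991 = 6.006418 mm/s


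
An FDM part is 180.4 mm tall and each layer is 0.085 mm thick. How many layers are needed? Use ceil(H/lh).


Layers = ceil(180.4/0.085) = 2123


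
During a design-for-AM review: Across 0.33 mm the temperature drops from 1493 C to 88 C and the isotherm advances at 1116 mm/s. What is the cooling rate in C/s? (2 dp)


G = (1493-88)/0.33 = 4257.57575758 C/mm
CR = 4257.57575758 * 1116 = 4751454.55 C/s


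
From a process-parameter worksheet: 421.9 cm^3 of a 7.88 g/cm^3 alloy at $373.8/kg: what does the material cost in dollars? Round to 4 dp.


Mass = 421.9*7.88/1000 = 3.324572 kg
Cost = 3.324572 * 373.8 = 1242.725 $


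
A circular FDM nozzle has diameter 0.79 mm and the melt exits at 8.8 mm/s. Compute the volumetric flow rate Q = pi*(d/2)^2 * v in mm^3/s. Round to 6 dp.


A = pi*(0.79/2)^2 = 0.49016699 mm^2
Q = 0.49016699 * 8.8 = 4.31347 mm^3/s


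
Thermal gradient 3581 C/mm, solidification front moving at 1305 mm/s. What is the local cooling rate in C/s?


CR = 3581 * 1305 = 4673205 C/s


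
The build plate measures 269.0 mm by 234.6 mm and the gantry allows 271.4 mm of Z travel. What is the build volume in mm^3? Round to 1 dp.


V = 269.0 * 234.6 * 271.4 = 17127348.4 mm^3


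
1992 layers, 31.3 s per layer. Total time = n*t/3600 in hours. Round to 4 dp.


t = 1992 * 31.3 / 3600 = 17.3193 hrs


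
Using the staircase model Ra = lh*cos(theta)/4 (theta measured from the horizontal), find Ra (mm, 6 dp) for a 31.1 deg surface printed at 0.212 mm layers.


Ra = 0.212 * cos(31.1) / 4 = 0.045382 mm


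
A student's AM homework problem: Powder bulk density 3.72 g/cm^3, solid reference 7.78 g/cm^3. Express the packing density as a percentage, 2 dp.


Packing = (3.72/7.78)*100 = 47.81 %


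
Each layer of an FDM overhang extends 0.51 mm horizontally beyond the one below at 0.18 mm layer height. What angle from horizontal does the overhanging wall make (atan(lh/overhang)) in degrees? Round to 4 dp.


angle = atan(0.18/0.51) = 19.44 degrees


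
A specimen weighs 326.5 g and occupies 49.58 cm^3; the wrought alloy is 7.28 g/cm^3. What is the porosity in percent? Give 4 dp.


rho_part = 326.5 / 49.58 = 6.58531666 g/cm^3
Porosity = (1 - 6.58531666/7.28)*100 = 9.5424 %


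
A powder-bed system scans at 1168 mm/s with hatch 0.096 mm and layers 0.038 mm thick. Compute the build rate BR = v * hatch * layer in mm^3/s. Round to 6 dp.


Rate = 1168 * 0.096 * 0.038 = 4.260864 mm^3/s


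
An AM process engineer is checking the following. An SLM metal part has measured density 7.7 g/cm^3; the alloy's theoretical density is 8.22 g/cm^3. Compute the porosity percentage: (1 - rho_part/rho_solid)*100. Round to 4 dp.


Porosity = (1-7.7/8.22)*100 = 6.326 %


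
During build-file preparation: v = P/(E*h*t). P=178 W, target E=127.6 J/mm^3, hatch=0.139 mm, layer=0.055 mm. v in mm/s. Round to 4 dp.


v = 178 / (127.6*0.139*0.055) = 182.4702 mm/s


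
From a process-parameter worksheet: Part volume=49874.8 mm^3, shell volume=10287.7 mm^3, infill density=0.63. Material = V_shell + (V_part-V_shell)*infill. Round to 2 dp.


V_infill = (49874.8 - 10287.7) * 0.63 = 24939.87
V_total = 10287.7 + 24939.87 = 35227.57 mm^3


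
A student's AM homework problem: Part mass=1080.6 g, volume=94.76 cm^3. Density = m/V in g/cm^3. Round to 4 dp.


rho = 1080.6 / 94.76 = 11.4035 g/cm^3


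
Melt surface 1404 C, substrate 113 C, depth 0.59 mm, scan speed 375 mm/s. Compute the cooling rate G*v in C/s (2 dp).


G = (1404-113)/0.59 = 2188.13559322 C/mm
CR = 2188.13559322 * 375 = 820550.85 C/s


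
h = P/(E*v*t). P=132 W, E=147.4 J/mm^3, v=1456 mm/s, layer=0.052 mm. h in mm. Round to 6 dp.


h = 132 / (147.4*1456*0.052) = 0.011828 mm


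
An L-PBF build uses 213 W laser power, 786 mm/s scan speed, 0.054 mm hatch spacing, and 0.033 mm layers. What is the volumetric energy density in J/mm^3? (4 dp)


E = 213 / (786*0.054*0.033) = 152.072 J/mm^3


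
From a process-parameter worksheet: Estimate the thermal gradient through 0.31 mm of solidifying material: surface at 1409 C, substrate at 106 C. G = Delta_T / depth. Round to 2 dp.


G = (1409-106)/0.31 = 4203.23 C/mm


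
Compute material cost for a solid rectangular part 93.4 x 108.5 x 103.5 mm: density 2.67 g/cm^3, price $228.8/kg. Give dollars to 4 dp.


V = 93.4 * 108.5 * 103.5 = 1048858.65 mm^3 = 1048.85865 cm^3
Mass = 1048.85865 * 2.67 / 1000 = 2.8004526 kg
Cost = 2.8004526 * 228.8 = 640.7436 $


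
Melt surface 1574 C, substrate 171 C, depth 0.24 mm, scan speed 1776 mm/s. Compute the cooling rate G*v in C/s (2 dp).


G = (1574-171)/0.24 = 5845.83333333 C/mm
CR = 5845.83333333 * 1776 = 10382200.0 C/s


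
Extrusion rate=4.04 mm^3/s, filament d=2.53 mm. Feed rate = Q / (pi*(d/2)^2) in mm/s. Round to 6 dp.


A = pi*(2.53/2)^2 = 5.027255
v = 4.04 / 5.027255 = 0.803619 mm/s


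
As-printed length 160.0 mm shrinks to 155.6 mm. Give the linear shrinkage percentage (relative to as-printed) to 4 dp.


Shrinkage = ((160.0-155.6)/160.0)*100 = 2.75 %


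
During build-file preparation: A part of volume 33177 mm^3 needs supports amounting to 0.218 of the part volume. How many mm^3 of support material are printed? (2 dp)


V_support = 33177 * 0.218 = 7232.59 mm^3


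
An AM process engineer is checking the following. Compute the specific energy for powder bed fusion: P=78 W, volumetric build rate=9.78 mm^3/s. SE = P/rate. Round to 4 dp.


SE = 78 / 9.78 = 7.9755 J/mm^3


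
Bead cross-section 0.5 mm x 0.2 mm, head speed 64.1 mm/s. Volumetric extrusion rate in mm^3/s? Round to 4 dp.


Rate = 0.5 * 0.2 * 64.1 = 6.41 mm^3/s


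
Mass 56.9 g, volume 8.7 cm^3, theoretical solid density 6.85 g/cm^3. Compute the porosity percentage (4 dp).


rho_part = 56.9 / 8.7 = 6.54022989 g/cm^3
Porosity = (1 - 6.54022989/6.85)*100 = 4.5222 %


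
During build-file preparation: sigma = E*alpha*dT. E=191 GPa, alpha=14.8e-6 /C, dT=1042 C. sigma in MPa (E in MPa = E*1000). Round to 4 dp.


sigma = 191*1000 * 14.8e-6 * 1042 = 2945.5256 MPa


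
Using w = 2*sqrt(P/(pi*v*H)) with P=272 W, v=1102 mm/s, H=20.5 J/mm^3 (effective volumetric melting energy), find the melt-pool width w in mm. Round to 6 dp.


w = 2*sqrt(272/(pi*1102*20.5)) = 0.123815 mm


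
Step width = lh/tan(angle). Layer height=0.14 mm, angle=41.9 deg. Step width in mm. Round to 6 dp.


step = 0.14 / tan(41.9) = 0.156033 mm


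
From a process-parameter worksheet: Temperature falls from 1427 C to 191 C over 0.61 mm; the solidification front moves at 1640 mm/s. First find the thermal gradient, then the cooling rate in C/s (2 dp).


G = (1427-191)/0.61 = 2026.2295082 C/mm
CR = 2026.2295082 * 1640 = 3323016.39 C/s


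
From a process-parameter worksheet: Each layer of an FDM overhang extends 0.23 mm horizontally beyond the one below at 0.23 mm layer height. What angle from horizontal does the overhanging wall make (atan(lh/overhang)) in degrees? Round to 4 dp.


angle = atan(0.23/0.23) = 45.0 degrees


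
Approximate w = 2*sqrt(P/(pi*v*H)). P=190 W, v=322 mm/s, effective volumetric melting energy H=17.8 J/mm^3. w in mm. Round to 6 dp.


w = 2*sqrt(190/(pi*322*17.8)) = 0.205444 mm


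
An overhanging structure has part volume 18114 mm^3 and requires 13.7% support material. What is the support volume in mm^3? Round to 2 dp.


V_support = 18114 * 0.137 = 2481.62 mm^3


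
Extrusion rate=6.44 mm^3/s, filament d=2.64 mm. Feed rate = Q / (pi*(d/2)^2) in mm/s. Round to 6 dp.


A = pi*(2.64/2)^2 = 5.473911
v = 6.44 / 5.473911 = 1.17649 mm/s


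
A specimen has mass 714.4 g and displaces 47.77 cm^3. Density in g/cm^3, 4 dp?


rho = 714.4 / 47.77 = 14.955 g/cm^3


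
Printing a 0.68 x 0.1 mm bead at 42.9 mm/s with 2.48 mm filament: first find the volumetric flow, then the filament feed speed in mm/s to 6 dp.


Q = 0.68 * 0.1 * 42.9 = 2.9172 mm^3/s
A_fil = pi*(2.48/2)^2 = 4.83051286 mm^2
v_feed = 2.9172 / 4.83051286 = 0.603911 mm/s


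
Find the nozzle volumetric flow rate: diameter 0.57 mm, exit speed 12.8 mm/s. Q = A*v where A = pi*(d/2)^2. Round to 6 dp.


A = pi*(0.57/2)^2 = 0.25517586 mm^2
Q = 0.25517586 * 12.8 = 3.266251 mm^3/s


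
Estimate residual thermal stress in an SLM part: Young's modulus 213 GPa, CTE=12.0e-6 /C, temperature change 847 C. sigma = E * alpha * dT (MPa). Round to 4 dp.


sigma = 213*1000 * 12.0e-6 * 847 = 2164.932 MPa


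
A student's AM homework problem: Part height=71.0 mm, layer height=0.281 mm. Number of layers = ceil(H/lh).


Layers = ceil(71.0/0.281) = 253


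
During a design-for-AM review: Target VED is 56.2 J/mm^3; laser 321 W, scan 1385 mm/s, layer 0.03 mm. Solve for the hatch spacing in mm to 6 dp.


h = 321 / (56.2*1385*0.03) = 0.137467 mm


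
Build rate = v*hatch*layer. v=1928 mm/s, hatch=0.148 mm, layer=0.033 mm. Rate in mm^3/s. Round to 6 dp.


Rate = 1928 * 0.148 * 0.033 = 9.416352 mm^3/s


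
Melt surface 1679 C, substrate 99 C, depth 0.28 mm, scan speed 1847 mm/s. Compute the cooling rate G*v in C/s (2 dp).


G = (1679-99)/0.28 = 5642.85714286 C/mm
CR = 5642.85714286 * 1847 = 10422357.14 C/s


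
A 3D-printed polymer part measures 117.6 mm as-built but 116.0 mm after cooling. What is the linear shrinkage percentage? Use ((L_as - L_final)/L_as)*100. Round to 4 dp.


Shrinkage = ((117.6-116.0)/117.6)*100 = 1.3605 %


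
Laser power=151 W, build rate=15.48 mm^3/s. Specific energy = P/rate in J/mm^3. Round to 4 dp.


SE = 151 / 15.48 = 9.7545 J/mm^3


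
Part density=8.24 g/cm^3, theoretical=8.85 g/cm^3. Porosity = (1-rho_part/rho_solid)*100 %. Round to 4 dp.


Porosity = (1-8.24/8.85)*100 = 6.8927 %


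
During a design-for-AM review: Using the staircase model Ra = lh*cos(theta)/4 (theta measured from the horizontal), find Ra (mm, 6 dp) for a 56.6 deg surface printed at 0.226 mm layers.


Ra = 0.226 * cos(56.6) / 4 = 0.031102 mm


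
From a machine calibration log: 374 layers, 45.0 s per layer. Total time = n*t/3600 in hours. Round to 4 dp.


t = 374 * 45.0 / 3600 = 4.675 hrs


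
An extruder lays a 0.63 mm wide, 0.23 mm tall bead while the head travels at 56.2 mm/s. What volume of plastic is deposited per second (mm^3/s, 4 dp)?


Rate = 0.63 * 0.23 * 56.2 = 8.1434 mm^3/s


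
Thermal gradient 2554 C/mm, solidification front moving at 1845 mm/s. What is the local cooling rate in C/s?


CR = 2554 * 1845 = 4712130 C/s


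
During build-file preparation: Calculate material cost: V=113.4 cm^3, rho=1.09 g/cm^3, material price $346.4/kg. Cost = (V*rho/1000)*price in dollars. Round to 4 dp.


Mass = 113.4*1.09/1000 = 0.123606 kg
Cost = 0.123606 * 346.4 = 42.8171 $


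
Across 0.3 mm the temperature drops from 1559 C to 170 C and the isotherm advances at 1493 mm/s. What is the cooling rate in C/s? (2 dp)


G = (1559-170)/0.3 = 4630.0 C/mm
CR = 4630.0 * 1493 = 6912590.0 C/s


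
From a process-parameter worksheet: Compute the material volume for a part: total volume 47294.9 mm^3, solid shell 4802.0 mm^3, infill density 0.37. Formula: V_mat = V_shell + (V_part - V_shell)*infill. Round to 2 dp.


V_infill = (47294.9 - 4802.0) * 0.37 = 15722.37
V_total = 4802.0 + 15722.37 = 20524.37 mm^3


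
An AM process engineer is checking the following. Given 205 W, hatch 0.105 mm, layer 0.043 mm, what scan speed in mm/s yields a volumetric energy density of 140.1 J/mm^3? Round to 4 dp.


v = 205 / (140.1*0.105*0.043) = 324.0843 mm/s


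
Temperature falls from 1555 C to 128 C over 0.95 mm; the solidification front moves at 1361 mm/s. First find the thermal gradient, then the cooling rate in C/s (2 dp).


G = (1555-128)/0.95 = 1502.10526316 C/mm
CR = 1502.10526316 * 1361 = 2044365.26 C/s


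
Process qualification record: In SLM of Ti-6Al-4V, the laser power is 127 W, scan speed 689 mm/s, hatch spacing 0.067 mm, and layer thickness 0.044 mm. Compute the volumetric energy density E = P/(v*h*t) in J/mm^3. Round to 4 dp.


E = 127 / (689*0.067*0.044) = 62.5255 J/mm^3


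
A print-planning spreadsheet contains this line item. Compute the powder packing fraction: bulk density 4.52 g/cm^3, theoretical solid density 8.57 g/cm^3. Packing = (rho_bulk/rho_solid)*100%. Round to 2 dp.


Packing = (4.52/8.57)*100 = 52.74 %


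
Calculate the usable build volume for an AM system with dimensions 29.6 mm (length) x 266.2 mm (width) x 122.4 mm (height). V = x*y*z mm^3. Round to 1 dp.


V = 29.6 * 266.2 * 122.4 = 964453.2 mm^3


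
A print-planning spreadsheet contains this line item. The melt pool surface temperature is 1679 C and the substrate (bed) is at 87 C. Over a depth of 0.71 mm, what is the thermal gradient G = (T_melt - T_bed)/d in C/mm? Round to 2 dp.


G = (1679-87)/0.71 = 2242.25 C/mm


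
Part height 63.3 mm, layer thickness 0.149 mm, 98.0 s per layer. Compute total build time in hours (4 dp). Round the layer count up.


Layers = ceil(63.3/0.149) = 425
t = 425 * 98.0 / 3600 = 11.5694 hrs


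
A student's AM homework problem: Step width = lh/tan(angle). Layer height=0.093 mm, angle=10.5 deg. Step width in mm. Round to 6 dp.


step = 0.093 / tan(10.5) = 0.501783 mm


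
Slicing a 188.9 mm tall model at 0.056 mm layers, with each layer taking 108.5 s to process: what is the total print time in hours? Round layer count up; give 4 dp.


Layers = ceil(188.9/0.056) = 3374
t = 3374 * 108.5 / 3600 = 101.6886 hrs


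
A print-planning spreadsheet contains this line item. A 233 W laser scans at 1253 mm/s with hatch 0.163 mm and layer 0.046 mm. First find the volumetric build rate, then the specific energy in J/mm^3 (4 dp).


Build rate = 1253 * 0.163 * 0.046 = 9.394994 mm^3/s
SE = 233 / 9.394994 = 24.8004 J/mm^3


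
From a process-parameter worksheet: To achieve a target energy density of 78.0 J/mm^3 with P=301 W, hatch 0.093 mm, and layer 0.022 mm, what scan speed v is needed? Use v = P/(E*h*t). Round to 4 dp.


v = 301 / (78.0*0.093*0.022) = 1886.1067 mm/s


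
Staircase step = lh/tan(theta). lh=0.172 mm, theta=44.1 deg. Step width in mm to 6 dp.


step = 0.172 / tan(44.1) = 0.17749 mm


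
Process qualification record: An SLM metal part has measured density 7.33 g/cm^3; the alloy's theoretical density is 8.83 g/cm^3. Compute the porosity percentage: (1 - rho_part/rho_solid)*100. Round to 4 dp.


Porosity = (1-7.33/8.83)*100 = 16.9875 %


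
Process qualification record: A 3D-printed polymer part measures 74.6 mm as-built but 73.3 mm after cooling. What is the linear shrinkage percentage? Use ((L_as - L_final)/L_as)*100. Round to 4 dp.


Shrinkage = ((74.6-73.3)/74.6)*100 = 1.7426 %


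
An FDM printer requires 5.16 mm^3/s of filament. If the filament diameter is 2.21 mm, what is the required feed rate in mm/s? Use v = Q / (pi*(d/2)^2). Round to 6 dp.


A = pi*(2.21/2)^2 = 3.835963
v = 5.16 / 3.835963 = 1.345164 mm/s


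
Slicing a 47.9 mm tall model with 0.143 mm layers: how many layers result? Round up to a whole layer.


Layers = ceil(47.9/0.143) = 335


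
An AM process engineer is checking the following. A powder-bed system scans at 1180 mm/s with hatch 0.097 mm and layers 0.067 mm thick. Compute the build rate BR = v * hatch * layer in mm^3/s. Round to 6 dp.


Rate = 1180 * 0.097 * 0.067 = 7.66882 mm^3/s


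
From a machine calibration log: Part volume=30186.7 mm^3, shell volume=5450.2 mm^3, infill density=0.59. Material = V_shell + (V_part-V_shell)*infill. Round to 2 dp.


V_infill = (30186.7 - 5450.2) * 0.59 = 14594.54
V_total = 5450.2 + 14594.54 = 20044.74 mm^3


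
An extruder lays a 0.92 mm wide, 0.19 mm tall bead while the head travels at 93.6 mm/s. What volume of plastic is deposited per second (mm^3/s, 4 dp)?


Rate = 0.92 * 0.19 * 93.6 = 16.3613 mm^3/s


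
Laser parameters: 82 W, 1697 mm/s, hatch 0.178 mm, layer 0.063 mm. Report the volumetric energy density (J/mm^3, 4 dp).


E = 82 / (1697*0.178*0.063) = 4.309 J/mm^3


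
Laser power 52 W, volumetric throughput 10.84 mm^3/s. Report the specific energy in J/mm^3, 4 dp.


SE = 52 / 10.84 = 4.797 J/mm^3


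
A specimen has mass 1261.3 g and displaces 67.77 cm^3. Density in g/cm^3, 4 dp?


rho = 1261.3 / 67.77 = 18.6115 g/cm^3


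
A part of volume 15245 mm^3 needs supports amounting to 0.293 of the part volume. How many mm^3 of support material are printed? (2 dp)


V_support = 15245 * 0.293 = 4466.79 mm^3


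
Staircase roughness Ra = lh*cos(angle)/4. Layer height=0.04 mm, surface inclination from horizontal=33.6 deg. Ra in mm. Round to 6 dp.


Ra = 0.04 * cos(33.6) / 4 = 0.008329 mm


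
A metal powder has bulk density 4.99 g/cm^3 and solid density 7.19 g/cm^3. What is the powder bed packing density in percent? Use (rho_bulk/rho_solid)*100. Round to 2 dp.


Packing = (4.99/7.19)*100 = 69.4 %


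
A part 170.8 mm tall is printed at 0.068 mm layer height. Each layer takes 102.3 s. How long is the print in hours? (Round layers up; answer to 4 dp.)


Layers = ceil(170.8/0.068) = 2512
t = 2512 * 102.3 / 3600 = 71.3827 hrs


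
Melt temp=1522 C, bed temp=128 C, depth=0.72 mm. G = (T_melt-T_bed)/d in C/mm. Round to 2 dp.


G = (1522-128)/0.72 = 1936.11 C/mm


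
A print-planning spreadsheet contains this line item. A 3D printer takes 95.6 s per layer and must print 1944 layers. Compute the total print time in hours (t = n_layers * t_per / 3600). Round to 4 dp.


t = 1944 * 95.6 / 3600 = 51.624 hrs


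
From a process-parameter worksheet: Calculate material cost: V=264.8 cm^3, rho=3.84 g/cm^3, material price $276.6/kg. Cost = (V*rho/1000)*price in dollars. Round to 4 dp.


Mass = 264.8*3.84/1000 = 1.016832 kg
Cost = 1.016832 * 276.6 = 281.2557 $


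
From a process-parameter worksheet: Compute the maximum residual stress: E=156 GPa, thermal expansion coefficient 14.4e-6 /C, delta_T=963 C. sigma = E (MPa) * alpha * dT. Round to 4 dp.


sigma = 156*1000 * 14.4e-6 * 963 = 2163.2832 MPa
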